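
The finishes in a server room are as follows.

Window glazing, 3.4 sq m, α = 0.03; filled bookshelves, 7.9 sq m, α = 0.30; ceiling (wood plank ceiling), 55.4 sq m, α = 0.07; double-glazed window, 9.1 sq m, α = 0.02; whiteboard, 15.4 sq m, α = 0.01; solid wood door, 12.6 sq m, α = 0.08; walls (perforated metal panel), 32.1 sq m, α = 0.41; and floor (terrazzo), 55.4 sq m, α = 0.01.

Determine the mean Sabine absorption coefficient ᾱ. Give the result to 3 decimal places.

0.112

S = Σ Sᵢ = 3.4 + 7.9 + 55.4 + 9.1 + 15.4 + 12.6 + 32.1 + 55.4 = 191.3 sq m.
Weighted sum Σ Sα = 21.409.
ᾱ = 21.409 / 191.3 = 0.112.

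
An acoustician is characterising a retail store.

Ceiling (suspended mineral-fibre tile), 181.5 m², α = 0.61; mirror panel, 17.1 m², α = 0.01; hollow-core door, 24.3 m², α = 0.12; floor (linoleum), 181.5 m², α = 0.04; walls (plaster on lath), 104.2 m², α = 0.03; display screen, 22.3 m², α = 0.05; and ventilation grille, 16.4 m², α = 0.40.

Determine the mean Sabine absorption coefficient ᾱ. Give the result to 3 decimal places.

0.241

Total surface area S = 547.3 m².
Weighted sum Σ Sα = 131.863.
ᾱ = 131.863 / 547.3 = 0.241.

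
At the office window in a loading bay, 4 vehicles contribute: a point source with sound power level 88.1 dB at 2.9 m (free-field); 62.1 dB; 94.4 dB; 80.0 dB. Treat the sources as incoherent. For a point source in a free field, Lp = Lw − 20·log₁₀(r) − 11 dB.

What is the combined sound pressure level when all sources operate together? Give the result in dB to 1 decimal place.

Source at 2.9 m: Lp = 88.1 − 20·log₁₀(2.9) − 11 = 67.9 dB.
Σ 10^(Lᵢ/10) = 2.862e+09.
Back to dB: 10·log₁₀ Σ = 94.6 dB.

94.6 dB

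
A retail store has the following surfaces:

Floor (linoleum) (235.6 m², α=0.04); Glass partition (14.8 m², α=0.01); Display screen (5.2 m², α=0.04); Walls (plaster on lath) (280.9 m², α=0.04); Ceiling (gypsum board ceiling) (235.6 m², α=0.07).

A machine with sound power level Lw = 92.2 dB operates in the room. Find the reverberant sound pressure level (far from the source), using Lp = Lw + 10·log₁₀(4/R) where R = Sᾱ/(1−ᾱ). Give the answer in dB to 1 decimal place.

A = 37.508 sabins; S = 772.1 m².
ᾱ = 37.508/772.1 = 0.0486; R = Sᾱ/(1−ᾱ) = 37.508/(1−0.0486) = 39.424 m².
Lp = 92.2 + 10·log₁₀(4/39.424) = 92.2 + (-9.94) = 82.3 dB.

82.3 dB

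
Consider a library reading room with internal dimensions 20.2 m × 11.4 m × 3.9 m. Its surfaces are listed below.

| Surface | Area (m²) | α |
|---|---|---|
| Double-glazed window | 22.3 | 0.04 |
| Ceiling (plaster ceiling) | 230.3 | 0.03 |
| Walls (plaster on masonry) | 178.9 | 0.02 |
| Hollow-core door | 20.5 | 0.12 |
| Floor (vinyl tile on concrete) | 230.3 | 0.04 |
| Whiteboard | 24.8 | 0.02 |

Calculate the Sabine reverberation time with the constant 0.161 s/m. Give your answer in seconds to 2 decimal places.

Total absorption A = 22.3·0.04 + 230.3·0.03 + 178.9·0.02 + 20.5·0.12 + 230.3·0.04 + 24.8·0.02
  = 0.892 + 6.909 + 3.578 + 2.460 + 9.212 + 0.496 = 23.547 m² sabins.
V = 20.2·11.4·3.9 = 898.092 m³.
T = 0.161 V/A = 0.161·898.092/23.547 = 6.14 s.

6.14 s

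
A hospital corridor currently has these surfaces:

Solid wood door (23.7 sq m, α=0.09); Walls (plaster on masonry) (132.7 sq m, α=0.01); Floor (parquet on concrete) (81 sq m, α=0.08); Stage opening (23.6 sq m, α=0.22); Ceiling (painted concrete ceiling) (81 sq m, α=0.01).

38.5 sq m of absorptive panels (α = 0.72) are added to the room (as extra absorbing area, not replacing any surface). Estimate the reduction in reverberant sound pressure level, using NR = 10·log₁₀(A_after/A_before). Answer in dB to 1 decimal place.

A_before = Σ Sᵢαᵢ = 23.7*0.09 + 132.7*0.01 + 81*0.08 + 23.6*0.22 + 81*0.01 = 15.942 sabins.
Added absorption = 38.5 × 0.72 = 27.720 sabins.
A_after = 15.942 + 27.720 = 43.662 sabins.
NR = 10·log₁₀(43.662/15.942) = 4.4 dB.

4.4 dB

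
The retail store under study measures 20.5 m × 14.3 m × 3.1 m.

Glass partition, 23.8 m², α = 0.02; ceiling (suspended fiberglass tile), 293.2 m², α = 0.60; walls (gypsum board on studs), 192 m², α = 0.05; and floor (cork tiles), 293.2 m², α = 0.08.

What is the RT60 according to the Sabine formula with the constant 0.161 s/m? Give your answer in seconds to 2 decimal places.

Equivalent absorption area: A = 23.8·0.02 + 293.2·0.60 + 192·0.05 + 293.2·0.08 = 209.452 m².
Room volume: 908.765 m³.
RT60 = 0.161 · V / A = 0.161 × 908.765 / 209.452 = 0.70 s.

0.70 sec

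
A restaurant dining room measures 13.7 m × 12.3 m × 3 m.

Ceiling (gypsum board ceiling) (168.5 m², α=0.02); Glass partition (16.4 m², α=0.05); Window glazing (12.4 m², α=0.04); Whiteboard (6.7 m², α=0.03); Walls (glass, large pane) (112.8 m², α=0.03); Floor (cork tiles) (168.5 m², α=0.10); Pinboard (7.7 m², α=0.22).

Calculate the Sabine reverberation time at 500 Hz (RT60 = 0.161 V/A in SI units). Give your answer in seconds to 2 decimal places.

3.04 s

Total absorption A = 168.5×0.02 + 16.4×0.05 + 12.4×0.04 + 6.7×0.03 + 112.8×0.03 + 168.5×0.10 + 7.7×0.22
  = 3.370 + 0.820 + 0.496 + 0.201 + 3.384 + 16.850 + 1.694 = 26.815 m² sabins.
Volume V = 13.7 × 12.3 × 3 = 505.53 m³.
T = 0.161 V/A = 0.161·505.53/26.815 = 3.04 s.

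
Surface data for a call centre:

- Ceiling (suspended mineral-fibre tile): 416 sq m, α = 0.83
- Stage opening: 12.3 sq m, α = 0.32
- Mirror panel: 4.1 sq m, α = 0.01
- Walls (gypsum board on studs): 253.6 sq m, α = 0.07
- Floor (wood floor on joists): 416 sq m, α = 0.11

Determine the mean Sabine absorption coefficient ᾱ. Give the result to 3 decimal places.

0.375

S = Σ Sᵢ = 416 + 12.3 + 4.1 + 253.6 + 416 = 1102.0 sq m.
A = 416*0.83 + 12.3*0.32 + 4.1*0.01 + 253.6*0.07 + 416*0.11 = 412.769 sabins.
ᾱ = A/S = 0.375.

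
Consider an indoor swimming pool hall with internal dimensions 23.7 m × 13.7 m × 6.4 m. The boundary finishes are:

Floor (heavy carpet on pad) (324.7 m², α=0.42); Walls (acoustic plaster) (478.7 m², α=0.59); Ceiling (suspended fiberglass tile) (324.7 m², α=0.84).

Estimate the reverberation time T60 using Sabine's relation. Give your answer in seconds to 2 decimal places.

0.48 sec

A = Σ Sᵢαᵢ = 324.7×0.42 + 478.7×0.59 + 324.7×0.84 = 691.555 sabins.
Volume V = 23.7 × 13.7 × 6.4 = 2078.016 m³.
Sabine: RT60 = 0.161 × 2078.016 / 691.555 = 0.48 s.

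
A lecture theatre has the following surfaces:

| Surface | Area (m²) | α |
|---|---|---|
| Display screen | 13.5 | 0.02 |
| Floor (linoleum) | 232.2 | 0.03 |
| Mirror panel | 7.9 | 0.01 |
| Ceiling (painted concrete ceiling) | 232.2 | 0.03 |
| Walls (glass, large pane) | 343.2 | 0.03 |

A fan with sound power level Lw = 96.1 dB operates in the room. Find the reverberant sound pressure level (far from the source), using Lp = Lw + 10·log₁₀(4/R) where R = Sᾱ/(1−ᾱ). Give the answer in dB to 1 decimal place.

88.1 dB

A = 24.577 sabins; S = 829.0 m².
ᾱ = 0.0296, so room constant R = A/(1−ᾱ) = 25.327 m².
Lp = 96.1 + 10·log₁₀(4/25.327) = 96.1 + (-8.02) = 88.1 dB.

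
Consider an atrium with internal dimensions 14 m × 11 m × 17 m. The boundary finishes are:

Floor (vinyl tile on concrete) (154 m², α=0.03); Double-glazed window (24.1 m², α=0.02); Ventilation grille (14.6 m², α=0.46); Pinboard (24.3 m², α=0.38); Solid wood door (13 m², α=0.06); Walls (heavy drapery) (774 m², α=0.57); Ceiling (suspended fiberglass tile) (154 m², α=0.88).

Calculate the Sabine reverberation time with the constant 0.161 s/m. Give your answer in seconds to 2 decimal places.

Total absorption A = 154·0.03 + 24.1·0.02 + 14.6·0.46 + 24.3·0.38 + 13·0.06 + 774·0.57 + 154·0.88
  = 4.620 + 0.482 + 6.716 + 9.234 + 0.780 + 441.180 + 135.520 = 598.532 m² sabins.
V = 14·11·17 = 2618 m³.
T = 0.161 V/A = 0.161·2618/598.532 = 0.70 s.

0.70 seconds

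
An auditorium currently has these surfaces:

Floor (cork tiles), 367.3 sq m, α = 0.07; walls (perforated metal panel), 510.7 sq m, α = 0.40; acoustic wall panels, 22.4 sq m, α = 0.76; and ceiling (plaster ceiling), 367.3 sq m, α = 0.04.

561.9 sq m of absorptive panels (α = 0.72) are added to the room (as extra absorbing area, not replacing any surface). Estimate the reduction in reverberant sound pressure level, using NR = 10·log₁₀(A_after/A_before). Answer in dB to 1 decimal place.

4.1 dB

A_before = Σ Sᵢαᵢ = 367.3×0.07 + 510.7×0.40 + 22.4×0.76 + 367.3×0.04 = 261.707 sabins.
Added absorption = 561.9 × 0.72 = 404.568 sabins.
New total A_after = 666.275 sabins.
Reduction = 10 log₁₀(A_after/A_before) = 10 log₁₀(2.5459) = 4.1 dB.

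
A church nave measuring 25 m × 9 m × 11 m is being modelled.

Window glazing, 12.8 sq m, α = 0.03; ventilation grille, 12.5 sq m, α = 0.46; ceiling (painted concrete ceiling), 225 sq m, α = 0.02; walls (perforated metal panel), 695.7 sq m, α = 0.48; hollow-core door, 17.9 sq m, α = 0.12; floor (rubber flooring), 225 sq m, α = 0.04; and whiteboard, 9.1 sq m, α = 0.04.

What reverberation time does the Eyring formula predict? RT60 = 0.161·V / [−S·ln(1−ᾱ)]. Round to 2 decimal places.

S = Σ Sᵢ = 1198.0 sq m.
Absorption A = 12.8·0.03 + 12.5·0.46 + 225·0.02 + 695.7·0.48 + 17.9·0.12 + 225·0.04 + 9.1·0.04 = 356.082 sabins.
ᾱ = 356.082 / 1198.0 = 0.2972.
Eyring denominator: −S ln(1−ᾱ) = 422.514.
V = 25 × 9 × 11 = 2475 m³.
RT60 = 0.161 × 2475 / 422.514 = 0.94 s.

0.94 s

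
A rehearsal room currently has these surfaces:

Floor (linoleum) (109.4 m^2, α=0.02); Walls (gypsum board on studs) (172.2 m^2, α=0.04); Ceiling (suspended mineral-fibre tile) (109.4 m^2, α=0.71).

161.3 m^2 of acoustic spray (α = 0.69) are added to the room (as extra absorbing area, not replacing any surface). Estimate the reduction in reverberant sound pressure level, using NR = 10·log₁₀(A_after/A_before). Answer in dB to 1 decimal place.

Total absorption A_before = 109.4*0.02 + 172.2*0.04 + 109.4*0.71
  = 2.188 + 6.888 + 77.674 = 86.750 m^2 sabins.
Treatment contributes 161.3·0.69 = 111.297 sabins.
New total A_after = 198.047 sabins.
Reduction = 10 log₁₀(A_after/A_before) = 10 log₁₀(2.2830) = 3.6 dB.

3.6 dB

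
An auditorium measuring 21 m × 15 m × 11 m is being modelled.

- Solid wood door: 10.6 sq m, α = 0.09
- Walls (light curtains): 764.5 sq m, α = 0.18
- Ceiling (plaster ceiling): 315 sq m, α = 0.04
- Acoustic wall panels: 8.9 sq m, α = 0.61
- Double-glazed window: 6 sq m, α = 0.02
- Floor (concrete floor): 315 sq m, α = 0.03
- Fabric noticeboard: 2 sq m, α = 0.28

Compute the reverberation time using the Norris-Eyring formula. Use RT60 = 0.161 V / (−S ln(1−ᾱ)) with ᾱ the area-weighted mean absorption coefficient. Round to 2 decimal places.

3.15 s

Total surface area S = 10.6 + 764.5 + 315 + 8.9 + 6 + 315 + 2 = 1422.0 sq m.
Absorption A = 10.6×0.09 + 764.5×0.18 + 315×0.04 + 8.9×0.61 + 6×0.02 + 315×0.03 + 2×0.28 = 166.723 sabins.
Mean coefficient ᾱ = A/S = 0.1172.
−S·ln(1−ᾱ) = −1422.0 × ln(1 − 0.1172) = 177.262.
V = 21 × 15 × 11 = 3465 m³.
T = 0.161·V/[−S·ln(1−ᾱ)] = 0.161·3465/177.262 = 3.15 s.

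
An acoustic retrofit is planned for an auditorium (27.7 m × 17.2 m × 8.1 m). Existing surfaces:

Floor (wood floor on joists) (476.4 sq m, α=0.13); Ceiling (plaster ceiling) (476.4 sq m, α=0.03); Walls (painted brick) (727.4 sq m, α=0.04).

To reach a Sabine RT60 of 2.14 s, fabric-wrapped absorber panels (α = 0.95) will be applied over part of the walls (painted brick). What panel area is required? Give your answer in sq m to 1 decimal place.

Total absorption A₁ = 476.4*0.13 + 476.4*0.03 + 727.4*0.04
  = 61.932 + 14.292 + 29.096 = 105.320 sq m sabins.
Required A₂ = 0.161·3859.164/2.14 = 290.339 sabins.
Absorption to add: 290.339 − 105.320 = 185.019 sabins.
Net gain per sq m: Δα = 0.95 − 0.04 = 0.91.
Area = ΔA/Δα = 185.019/0.91 = 203.3 sq m.

203.3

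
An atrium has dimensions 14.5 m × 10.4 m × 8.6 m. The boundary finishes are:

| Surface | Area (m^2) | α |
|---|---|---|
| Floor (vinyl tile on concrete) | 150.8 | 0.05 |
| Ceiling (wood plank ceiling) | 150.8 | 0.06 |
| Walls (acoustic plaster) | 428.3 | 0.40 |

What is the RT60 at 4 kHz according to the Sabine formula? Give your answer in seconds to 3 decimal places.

1.111 sec

Total absorption A = 150.8×0.05 + 150.8×0.06 + 428.3×0.40
  = 7.540 + 9.048 + 171.320 = 187.908 m^2 sabins.
Volume V = 14.5 × 10.4 × 8.6 = 1296.88 m³.
RT60 = 0.161 · V / A = 0.161 × 1296.88 / 187.908 = 1.111 s.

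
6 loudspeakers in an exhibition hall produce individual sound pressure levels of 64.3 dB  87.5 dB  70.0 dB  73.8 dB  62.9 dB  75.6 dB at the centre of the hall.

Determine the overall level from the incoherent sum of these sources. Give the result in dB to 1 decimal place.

Converting to relative power and adding: 10^(64.3/10) + 10^(87.5/10) + 10^(70.0/10) + 10^(73.8/10) + 10^(62.9/10) + 10^(75.6/10) = 6.373e+08.
L_total = 10·log₁₀(6.373e+08) = 88.0 dB.

88.0 dB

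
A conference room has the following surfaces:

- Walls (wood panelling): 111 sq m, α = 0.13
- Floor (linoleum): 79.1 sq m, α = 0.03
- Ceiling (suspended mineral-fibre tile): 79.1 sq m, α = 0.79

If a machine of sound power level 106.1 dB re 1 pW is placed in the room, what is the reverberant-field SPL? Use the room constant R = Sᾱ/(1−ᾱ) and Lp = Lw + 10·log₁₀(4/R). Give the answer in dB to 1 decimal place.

91.6 dB

A = 79.292 sabins; S = 269.2 sq m.
ᾱ = 79.292/269.2 = 0.2945; R = Sᾱ/(1−ᾱ) = 79.292/(1−0.2945) = 112.391 sq m.
Lp = Lw + 10 log₁₀(4/R) = 106.1 -14.49 = 91.6 dB.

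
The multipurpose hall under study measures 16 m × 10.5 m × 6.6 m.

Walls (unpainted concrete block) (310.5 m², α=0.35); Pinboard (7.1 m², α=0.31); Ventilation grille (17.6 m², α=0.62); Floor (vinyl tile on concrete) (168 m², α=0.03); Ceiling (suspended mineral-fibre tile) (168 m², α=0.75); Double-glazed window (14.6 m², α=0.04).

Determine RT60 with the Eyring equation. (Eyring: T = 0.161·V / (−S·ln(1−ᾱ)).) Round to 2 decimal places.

0.56 s

Total surface area S = 310.5 + 7.1 + 17.6 + 168 + 168 + 14.6 = 685.8 m².
Σ(Sᵢαᵢ) = 310.5×0.35 + 7.1×0.31 + 17.6×0.62 + 168×0.03 + 168×0.75 + 14.6×0.04 = 253.412.
Mean coefficient ᾱ = A/S = 0.3695.
Eyring denominator: −S ln(1−ᾱ) = 316.320.
V = 16 × 10.5 × 6.6 = 1108.8 m³.
RT60 = 0.161 × 1108.8 / 316.320 = 0.56 s.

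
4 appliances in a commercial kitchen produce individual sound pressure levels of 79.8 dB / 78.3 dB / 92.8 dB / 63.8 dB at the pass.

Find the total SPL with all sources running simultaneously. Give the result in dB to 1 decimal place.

Σ 10^(Lᵢ/10) = 2.071e+09.
Back to dB: 10·log₁₀ Σ = 93.2 dB.

93.2 dB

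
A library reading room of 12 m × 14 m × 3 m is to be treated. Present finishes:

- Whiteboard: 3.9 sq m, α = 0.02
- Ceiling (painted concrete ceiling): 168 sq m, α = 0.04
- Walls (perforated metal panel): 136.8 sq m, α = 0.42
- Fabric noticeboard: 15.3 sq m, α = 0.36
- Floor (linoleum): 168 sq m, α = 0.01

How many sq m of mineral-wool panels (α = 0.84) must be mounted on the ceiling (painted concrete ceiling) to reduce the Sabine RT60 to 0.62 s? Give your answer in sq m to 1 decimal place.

74.3

A₁ = Σ Sᵢαᵢ = 3.9·0.02 + 168·0.04 + 136.8·0.42 + 15.3·0.36 + 168·0.01 = 71.442 sabins.
Required A₂ = 0.161·504/0.62 = 130.877 sabins.
Absorption to add: 130.877 − 71.442 = 59.435 sabins.
Net gain per sq m: Δα = 0.84 − 0.04 = 0.80.
Area = ΔA/Δα = 59.435/0.80 = 74.3 sq m.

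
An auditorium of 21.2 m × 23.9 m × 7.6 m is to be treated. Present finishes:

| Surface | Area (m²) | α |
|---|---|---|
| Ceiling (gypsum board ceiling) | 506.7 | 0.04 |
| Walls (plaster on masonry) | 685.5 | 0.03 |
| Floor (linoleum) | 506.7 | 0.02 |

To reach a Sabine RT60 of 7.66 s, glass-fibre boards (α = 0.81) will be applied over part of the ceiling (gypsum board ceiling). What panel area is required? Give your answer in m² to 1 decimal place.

38.9

Equivalent absorption area: A₁ = 506.7·0.04 + 685.5·0.03 + 506.7·0.02 = 50.967 m².
Required A₂ = 0.161·3850.768/7.66 = 80.937 sabins.
ΔA needed = 80.937 − 50.967 = 29.970 sabins.
Net gain per m²: Δα = 0.81 − 0.04 = 0.77.
Panel area = 29.970 / 0.77 = 38.9 m².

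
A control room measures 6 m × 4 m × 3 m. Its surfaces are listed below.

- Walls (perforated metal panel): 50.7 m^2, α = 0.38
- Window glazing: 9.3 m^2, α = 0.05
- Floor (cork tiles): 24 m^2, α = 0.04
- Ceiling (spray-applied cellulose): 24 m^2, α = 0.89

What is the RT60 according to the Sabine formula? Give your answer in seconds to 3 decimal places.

Equivalent absorption area: A = 50.7·0.38 + 9.3·0.05 + 24·0.04 + 24·0.89 = 42.051 m^2.
V = 6·4·3 = 72 m³.
Sabine: RT60 = 0.161 × 72 / 42.051 = 0.276 s.

0.276 s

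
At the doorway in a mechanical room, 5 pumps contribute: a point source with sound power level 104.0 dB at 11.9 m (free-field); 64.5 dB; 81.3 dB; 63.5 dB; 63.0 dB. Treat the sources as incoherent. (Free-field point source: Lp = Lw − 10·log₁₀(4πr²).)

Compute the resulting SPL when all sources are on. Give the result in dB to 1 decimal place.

81.9 dB

Source at 11.9 m: Lp = 104.0 − 10·log₁₀(4π·11.9²) = 104.0 − 10·log₁₀(1779.524) = 71.5 dB.
Sum in the linear (power) domain: Σ 10^(Lᵢ/10) = 10^(71.5/10) + 10^(64.5/10) + 10^(81.3/10) + 10^(63.5/10) + 10^(63.0/10) = 1.561e+08.
Combined level = 10 log₁₀(1.561e+08) = 81.9 dB.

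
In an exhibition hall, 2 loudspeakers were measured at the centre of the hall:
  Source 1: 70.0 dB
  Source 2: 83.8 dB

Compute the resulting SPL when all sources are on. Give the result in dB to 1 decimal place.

Σ 10^(Lᵢ/10) = 2.499e+08.
L_total = 10·log₁₀(2.499e+08) = 84.0 dB.

84.0 dB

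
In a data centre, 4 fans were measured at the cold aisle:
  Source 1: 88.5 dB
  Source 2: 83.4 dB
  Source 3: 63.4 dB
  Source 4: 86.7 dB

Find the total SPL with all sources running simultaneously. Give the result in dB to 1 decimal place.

Sum in the linear (power) domain: Σ 10^(Lᵢ/10) = 10^(88.5/10) + 10^(83.4/10) + 10^(63.4/10) + 10^(86.7/10) = 1.397e+09.
Back to dB: 10·log₁₀ Σ = 91.5 dB.

91.5 dB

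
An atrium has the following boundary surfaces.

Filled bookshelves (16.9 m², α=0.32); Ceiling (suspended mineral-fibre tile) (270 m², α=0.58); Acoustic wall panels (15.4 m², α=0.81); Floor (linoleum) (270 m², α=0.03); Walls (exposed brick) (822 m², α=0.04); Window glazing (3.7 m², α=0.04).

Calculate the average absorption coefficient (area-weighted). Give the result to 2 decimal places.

Total surface area S = 1398.0 m².
Weighted sum Σ Sα = 215.610.
ᾱ = 215.610 / 1398.0 = 0.15.

0.15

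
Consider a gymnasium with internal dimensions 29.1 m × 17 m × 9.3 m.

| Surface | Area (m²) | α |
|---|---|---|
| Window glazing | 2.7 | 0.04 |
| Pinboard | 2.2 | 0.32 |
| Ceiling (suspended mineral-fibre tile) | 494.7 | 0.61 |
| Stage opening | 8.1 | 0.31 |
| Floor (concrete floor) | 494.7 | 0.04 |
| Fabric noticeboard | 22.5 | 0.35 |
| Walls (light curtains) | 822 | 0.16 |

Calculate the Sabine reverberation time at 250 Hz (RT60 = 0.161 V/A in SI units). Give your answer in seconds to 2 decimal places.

A = Σ Sᵢαᵢ = 2.7×0.04 + 2.2×0.32 + 494.7×0.61 + 8.1×0.31 + 494.7×0.04 + 22.5×0.35 + 822×0.16 = 464.273 sabins.
Volume V = 29.1 × 17 × 9.3 = 4600.71 m³.
RT60 = 0.161 · V / A = 0.161 × 4600.71 / 464.273 = 1.60 s.

1.60 s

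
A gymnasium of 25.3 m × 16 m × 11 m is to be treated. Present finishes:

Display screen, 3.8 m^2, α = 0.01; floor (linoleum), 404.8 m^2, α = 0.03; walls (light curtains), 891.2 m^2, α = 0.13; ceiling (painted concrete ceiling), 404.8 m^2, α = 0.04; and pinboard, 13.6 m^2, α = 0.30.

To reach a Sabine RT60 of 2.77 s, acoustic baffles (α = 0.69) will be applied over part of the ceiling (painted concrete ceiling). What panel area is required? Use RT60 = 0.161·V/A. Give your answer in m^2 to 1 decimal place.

A₁ = Σ Sᵢαᵢ = 3.8·0.01 + 404.8·0.03 + 891.2·0.13 + 404.8·0.04 + 13.6·0.30 = 148.310 sabins.
Required A₂ = 0.161·4452.8/2.77 = 258.809 sabins.
ΔA needed = 258.809 − 148.310 = 110.499 sabins.
Net gain per m^2: Δα = 0.69 − 0.04 = 0.65.
Area = ΔA/Δα = 110.499/0.65 = 170.0 m^2.

170.0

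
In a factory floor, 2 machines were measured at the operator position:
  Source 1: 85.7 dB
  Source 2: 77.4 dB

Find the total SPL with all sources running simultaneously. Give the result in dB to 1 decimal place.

86.3 dB

Converting to relative power and adding: 10^(85.7/10) + 10^(77.4/10) = 4.265e+08.
L_total = 10·log₁₀(4.265e+08) = 86.3 dB.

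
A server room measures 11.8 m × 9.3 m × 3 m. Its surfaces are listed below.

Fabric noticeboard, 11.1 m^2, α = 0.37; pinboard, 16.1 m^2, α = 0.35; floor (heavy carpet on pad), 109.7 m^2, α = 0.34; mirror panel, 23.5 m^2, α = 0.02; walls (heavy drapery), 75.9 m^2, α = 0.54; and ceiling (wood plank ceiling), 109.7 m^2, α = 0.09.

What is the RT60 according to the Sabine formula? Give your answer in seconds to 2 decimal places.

0.54 seconds

Equivalent absorption area: A = 11.1·0.37 + 16.1·0.35 + 109.7·0.34 + 23.5·0.02 + 75.9·0.54 + 109.7·0.09 = 98.369 m^2.
Room volume: 329.22 m³.
Sabine: RT60 = 0.161 × 329.22 / 98.369 = 0.54 s.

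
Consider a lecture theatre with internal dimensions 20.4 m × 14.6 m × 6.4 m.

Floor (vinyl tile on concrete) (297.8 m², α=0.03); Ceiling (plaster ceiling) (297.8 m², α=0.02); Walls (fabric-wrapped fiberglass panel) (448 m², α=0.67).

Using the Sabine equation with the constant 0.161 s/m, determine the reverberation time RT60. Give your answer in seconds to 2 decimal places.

Summing Sᵢαᵢ: 8.934 + 5.956 + 300.160 → A = 315.050 sabins.
V = 20.4·14.6·6.4 = 1906.176 m³.
RT60 = 0.161 · V / A = 0.161 × 1906.176 / 315.050 = 0.97 s.

0.97 s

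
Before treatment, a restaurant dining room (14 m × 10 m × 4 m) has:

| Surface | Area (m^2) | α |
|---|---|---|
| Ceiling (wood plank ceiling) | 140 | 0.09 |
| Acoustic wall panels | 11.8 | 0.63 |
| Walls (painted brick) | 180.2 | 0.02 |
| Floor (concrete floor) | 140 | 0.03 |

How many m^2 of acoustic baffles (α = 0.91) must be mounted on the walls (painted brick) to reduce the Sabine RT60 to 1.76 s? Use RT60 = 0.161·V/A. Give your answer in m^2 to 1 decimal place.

A₁ = Σ Sᵢαᵢ = 140·0.09 + 11.8·0.63 + 180.2·0.02 + 140·0.03 = 27.838 sabins.
Required A₂ = 0.161·560/1.76 = 51.227 sabins.
ΔA needed = 51.227 − 27.838 = 23.389 sabins.
Net gain per m^2: Δα = 0.91 − 0.02 = 0.89.
Panel area = 23.389 / 0.89 = 26.3 m^2.

26.3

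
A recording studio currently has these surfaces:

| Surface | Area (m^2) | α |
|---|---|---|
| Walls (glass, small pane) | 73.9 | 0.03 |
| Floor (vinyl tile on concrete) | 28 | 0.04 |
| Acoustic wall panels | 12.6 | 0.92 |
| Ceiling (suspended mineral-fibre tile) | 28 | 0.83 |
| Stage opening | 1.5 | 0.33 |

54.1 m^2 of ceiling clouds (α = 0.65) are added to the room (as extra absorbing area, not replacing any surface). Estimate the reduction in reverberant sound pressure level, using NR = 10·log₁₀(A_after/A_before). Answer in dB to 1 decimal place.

2.8 dB

Total absorption A_before = 73.9*0.03 + 28*0.04 + 12.6*0.92 + 28*0.83 + 1.5*0.33
  = 2.217 + 1.120 + 11.592 + 23.240 + 0.495 = 38.664 m^2 sabins.
Added absorption = 54.1 × 0.65 = 35.165 sabins.
A_after = 38.664 + 35.165 = 73.829 sabins.
NR = 10·log₁₀(73.829/38.664) = 2.8 dB.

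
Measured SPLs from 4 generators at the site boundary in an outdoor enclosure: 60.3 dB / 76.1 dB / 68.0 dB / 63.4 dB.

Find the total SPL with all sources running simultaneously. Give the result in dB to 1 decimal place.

77.0 dB

Converting to relative power and adding: 10^(60.3/10) + 10^(76.1/10) + 10^(68.0/10) + 10^(63.4/10) = 5.031e+07.
Combined level = 10 log₁₀(5.031e+07) = 77.0 dB.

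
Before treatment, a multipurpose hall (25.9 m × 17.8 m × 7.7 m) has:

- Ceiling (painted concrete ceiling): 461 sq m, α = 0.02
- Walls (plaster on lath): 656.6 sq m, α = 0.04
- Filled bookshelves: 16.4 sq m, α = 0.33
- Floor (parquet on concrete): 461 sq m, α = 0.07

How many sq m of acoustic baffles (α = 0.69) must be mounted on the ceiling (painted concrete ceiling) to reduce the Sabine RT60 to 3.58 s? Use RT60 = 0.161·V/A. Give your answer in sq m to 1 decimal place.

129.1

A₁ = Σ Sᵢαᵢ = 461·0.02 + 656.6·0.04 + 16.4·0.33 + 461·0.07 = 73.166 sabins.
V = 3549.854 m³. Target absorption A₂ = 0.161 × 3549.854 / 3.58 = 159.644 sabins.
Absorption to add: 159.644 − 73.166 = 86.478 sabins.
Net gain per sq m: Δα = 0.69 − 0.02 = 0.67.
Area = ΔA/Δα = 86.478/0.67 = 129.1 sq m.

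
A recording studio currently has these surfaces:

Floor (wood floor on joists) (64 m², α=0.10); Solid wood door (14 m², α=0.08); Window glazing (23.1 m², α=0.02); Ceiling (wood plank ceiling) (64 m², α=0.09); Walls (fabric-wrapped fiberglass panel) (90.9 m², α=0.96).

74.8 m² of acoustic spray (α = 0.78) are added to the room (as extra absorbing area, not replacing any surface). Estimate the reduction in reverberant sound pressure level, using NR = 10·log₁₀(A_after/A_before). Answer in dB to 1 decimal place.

Equivalent absorption area: A_before = 64*0.10 + 14*0.08 + 23.1*0.02 + 64*0.09 + 90.9*0.96 = 101.006 m².
Treatment contributes 74.8·0.78 = 58.344 sabins.
A_after = 101.006 + 58.344 = 159.350 sabins.
NR = 10·log₁₀(159.350/101.006) = 2.0 dB.

2.0 dB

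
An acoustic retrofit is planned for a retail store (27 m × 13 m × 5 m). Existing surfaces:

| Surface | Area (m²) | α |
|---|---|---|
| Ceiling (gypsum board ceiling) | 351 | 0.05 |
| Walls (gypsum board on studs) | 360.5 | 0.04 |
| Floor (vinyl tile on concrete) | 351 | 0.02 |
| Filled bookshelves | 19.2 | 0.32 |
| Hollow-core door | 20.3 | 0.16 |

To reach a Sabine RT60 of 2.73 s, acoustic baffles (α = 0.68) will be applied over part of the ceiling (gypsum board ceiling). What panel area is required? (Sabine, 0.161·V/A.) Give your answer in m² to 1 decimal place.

Summing Sᵢαᵢ: 17.550 + 14.420 + 7.020 + 6.144 + 3.248 → A₁ = 48.382 sabins.
V = 1755 m³. Target absorption A₂ = 0.161 × 1755 / 2.73 = 103.500 sabins.
ΔA needed = 103.500 − 48.382 = 55.118 sabins.
Net gain per m²: Δα = 0.68 − 0.05 = 0.63.
Area = ΔA/Δα = 55.118/0.63 = 87.5 m².

87.5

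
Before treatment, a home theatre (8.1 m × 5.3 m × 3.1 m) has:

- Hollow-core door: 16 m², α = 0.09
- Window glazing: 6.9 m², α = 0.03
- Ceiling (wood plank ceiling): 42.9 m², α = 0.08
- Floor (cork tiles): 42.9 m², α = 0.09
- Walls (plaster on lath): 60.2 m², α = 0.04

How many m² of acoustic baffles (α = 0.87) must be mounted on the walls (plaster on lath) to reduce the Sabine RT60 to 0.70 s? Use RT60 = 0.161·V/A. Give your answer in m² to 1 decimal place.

23.2

Equivalent absorption area: A₁ = 16×0.09 + 6.9×0.03 + 42.9×0.08 + 42.9×0.09 + 60.2×0.04 = 11.348 m².
Required A₂ = 0.161·133.083/0.70 = 30.609 sabins.
Absorption to add: 30.609 − 11.348 = 19.261 sabins.
Net gain per m²: Δα = 0.87 − 0.04 = 0.83.
Area = ΔA/Δα = 19.261/0.83 = 23.2 m².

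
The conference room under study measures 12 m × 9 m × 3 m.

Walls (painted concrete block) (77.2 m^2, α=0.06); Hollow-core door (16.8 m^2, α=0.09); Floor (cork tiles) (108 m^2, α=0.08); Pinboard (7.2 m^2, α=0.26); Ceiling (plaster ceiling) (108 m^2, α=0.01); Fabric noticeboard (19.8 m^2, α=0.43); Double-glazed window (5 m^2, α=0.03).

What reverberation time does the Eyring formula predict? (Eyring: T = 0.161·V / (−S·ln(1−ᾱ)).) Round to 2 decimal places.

Total surface area S = 77.2 + 16.8 + 108 + 7.2 + 108 + 19.8 + 5 = 342.0 m^2.
Σ(Sᵢαᵢ) = 77.2·0.06 + 16.8·0.09 + 108·0.08 + 7.2·0.26 + 108·0.01 + 19.8·0.43 + 5·0.03 = 26.400.
Mean coefficient ᾱ = A/S = 0.0772.
Eyring denominator: −S ln(1−ᾱ) = 27.477.
V = 12 × 9 × 3 = 324 m³.
T = 0.161·V/[−S·ln(1−ᾱ)] = 0.161·324/27.477 = 1.90 s.

1.90 s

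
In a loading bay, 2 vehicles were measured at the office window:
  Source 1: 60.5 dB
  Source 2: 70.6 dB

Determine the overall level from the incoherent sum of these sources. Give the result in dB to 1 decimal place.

Converting to relative power and adding: 10^(60.5/10) + 10^(70.6/10) = 1.26e+07.
Combined level = 10 log₁₀(1.26e+07) = 71.0 dB.

71.0 dB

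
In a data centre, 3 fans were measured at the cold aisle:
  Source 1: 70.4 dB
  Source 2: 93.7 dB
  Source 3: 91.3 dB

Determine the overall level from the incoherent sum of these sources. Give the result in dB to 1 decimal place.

95.7 dB

Converting to relative power and adding: 10^(70.4/10) + 10^(93.7/10) + 10^(91.3/10) = 3.704e+09.
Back to dB: 10·log₁₀ Σ = 95.7 dB.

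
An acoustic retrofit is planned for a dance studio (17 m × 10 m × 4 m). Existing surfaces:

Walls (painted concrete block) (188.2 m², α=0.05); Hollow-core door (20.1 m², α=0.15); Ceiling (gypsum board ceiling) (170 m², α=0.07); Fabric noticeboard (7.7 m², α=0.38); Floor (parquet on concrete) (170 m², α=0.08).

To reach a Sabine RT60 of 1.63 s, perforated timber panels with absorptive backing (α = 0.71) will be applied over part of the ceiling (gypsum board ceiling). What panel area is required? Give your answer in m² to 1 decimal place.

Total absorption A₁ = 188.2*0.05 + 20.1*0.15 + 170*0.07 + 7.7*0.38 + 170*0.08
  = 9.410 + 3.015 + 11.900 + 2.926 + 13.600 = 40.851 m² sabins.
Required A₂ = 0.161·680/1.63 = 67.166 sabins.
ΔA needed = 67.166 − 40.851 = 26.315 sabins.
Each m² of panel replacing the ceiling (gypsum board ceiling) adds (0.71 − 0.07) = 0.64 sabins.
Area = ΔA/Δα = 26.315/0.64 = 41.1 m².

41.1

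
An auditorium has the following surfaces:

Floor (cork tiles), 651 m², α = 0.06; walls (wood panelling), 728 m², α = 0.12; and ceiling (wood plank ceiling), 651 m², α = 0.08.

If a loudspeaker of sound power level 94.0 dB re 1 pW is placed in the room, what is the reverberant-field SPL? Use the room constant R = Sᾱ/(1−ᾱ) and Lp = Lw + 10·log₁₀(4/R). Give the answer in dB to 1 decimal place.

77.1 dB

A = 178.500 sabins; S = 2030.0 m².
ᾱ = 0.0879, so room constant R = A/(1−ᾱ) = 195.702 m².
Lp = 94.0 + 10·log₁₀(4/195.702) = 94.0 + (-16.90) = 77.1 dB.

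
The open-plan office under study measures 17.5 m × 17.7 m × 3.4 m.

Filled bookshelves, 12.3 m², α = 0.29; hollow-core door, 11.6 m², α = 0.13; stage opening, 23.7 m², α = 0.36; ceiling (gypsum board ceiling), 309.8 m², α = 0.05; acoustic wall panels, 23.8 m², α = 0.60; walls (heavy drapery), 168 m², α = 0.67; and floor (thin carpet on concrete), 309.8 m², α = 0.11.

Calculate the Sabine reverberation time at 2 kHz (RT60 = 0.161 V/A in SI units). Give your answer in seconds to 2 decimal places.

Equivalent absorption area: A = 12.3×0.29 + 11.6×0.13 + 23.7×0.36 + 309.8×0.05 + 23.8×0.60 + 168×0.67 + 309.8×0.11 = 190.015 m².
V = 17.5·17.7·3.4 = 1053.15 m³.
Sabine: RT60 = 0.161 × 1053.15 / 190.015 = 0.89 s.

0.89 sec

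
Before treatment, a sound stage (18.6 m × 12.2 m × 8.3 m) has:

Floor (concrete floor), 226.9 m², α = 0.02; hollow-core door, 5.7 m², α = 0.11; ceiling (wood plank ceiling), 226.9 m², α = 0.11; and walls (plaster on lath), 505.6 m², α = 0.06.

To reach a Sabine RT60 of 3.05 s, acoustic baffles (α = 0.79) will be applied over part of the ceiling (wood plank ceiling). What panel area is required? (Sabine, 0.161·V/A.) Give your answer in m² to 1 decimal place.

Equivalent absorption area: A₁ = 226.9*0.02 + 5.7*0.11 + 226.9*0.11 + 505.6*0.06 = 60.460 m².
V = 1883.436 m³. Target absorption A₂ = 0.161 × 1883.436 / 3.05 = 99.421 sabins.
Absorption to add: 99.421 − 60.460 = 38.961 sabins.
Each m² of panel replacing the ceiling (wood plank ceiling) adds (0.79 − 0.11) = 0.68 sabins.
Panel area = 38.961 / 0.68 = 57.3 m².

57.3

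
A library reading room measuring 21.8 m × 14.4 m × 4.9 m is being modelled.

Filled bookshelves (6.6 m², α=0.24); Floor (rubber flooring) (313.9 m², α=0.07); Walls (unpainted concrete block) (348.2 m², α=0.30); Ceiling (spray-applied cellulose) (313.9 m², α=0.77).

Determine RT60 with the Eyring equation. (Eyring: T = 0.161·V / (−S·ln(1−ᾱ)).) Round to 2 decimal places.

0.53 seconds

S = Σ Sᵢ = 982.6 m².
Σ(Sᵢαᵢ) = 6.6×0.24 + 313.9×0.07 + 348.2×0.30 + 313.9×0.77 = 369.720.
Mean coefficient ᾱ = A/S = 0.3763.
−S·ln(1−ᾱ) = −982.6 × ln(1 − 0.3763) = 463.872.
V = 21.8 × 14.4 × 4.9 = 1538.208 m³.
T = 0.161·V/[−S·ln(1−ᾱ)] = 0.161·1538.208/463.872 = 0.53 s.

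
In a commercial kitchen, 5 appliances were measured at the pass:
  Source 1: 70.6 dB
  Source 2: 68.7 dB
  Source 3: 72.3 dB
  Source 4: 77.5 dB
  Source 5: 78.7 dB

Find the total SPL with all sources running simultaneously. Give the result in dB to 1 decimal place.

Converting to relative power and adding: 10^(70.6/10) + 10^(68.7/10) + 10^(72.3/10) + 10^(77.5/10) + 10^(78.7/10) = 1.662e+08.
L_total = 10·log₁₀(1.662e+08) = 82.2 dB.

82.2 dB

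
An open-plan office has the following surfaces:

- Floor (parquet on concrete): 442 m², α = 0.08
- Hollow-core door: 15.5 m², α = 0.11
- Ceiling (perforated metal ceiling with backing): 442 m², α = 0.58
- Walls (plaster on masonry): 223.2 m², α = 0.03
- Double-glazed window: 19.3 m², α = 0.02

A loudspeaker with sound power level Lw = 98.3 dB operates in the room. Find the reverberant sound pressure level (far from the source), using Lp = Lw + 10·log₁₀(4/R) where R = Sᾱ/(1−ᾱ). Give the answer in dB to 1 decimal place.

A = 300.507 sabins; S = 1142.0 m².
ᾱ = 300.507/1142.0 = 0.2631; R = Sᾱ/(1−ᾱ) = 300.507/(1−0.2631) = 407.799 m².
Lp = Lw + 10 log₁₀(4/R) = 98.3 -20.08 = 78.2 dB.

78.2 dB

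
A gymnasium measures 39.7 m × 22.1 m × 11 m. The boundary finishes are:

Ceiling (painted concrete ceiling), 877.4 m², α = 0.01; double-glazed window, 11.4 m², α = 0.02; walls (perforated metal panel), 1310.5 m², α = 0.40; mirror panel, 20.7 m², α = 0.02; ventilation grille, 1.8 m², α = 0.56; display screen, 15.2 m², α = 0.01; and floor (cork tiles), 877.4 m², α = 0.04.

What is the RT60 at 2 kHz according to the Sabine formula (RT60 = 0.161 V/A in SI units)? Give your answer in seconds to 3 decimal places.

Equivalent absorption area: A = 877.4×0.01 + 11.4×0.02 + 1310.5×0.40 + 20.7×0.02 + 1.8×0.56 + 15.2×0.01 + 877.4×0.04 = 569.872 m².
Volume V = 39.7 × 22.1 × 11 = 9651.07 m³.
T = 0.161 V/A = 0.161·9651.07/569.872 = 2.727 s.

2.727 s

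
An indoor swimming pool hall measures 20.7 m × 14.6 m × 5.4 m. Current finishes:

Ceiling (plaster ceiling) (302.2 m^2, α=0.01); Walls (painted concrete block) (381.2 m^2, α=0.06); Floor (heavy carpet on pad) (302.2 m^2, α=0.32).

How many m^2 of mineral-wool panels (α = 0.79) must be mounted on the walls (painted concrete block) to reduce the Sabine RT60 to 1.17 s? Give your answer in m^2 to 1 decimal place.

Total absorption A₁ = 302.2×0.01 + 381.2×0.06 + 302.2×0.32
  = 3.022 + 22.872 + 96.704 = 122.598 m^2 sabins.
Required A₂ = 0.161·1631.988/1.17 = 224.573 sabins.
Absorption to add: 224.573 − 122.598 = 101.975 sabins.
Each m^2 of panel replacing the walls (painted concrete block) adds (0.79 − 0.06) = 0.73 sabins.
Panel area = 101.975 / 0.73 = 139.7 m^2.

139.7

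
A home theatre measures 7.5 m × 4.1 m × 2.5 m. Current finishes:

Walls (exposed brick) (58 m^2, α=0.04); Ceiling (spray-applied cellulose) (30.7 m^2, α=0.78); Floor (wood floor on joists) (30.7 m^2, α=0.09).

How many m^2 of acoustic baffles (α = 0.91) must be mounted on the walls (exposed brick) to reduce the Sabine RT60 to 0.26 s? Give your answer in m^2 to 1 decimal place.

Summing Sᵢαᵢ: 2.320 + 23.946 + 2.763 → A₁ = 29.029 sabins.
Required A₂ = 0.161·76.875/0.26 = 47.603 sabins.
Absorption to add: 47.603 − 29.029 = 18.574 sabins.
Net gain per m^2: Δα = 0.91 − 0.04 = 0.87.
Panel area = 18.574 / 0.87 = 21.3 m^2.

21.3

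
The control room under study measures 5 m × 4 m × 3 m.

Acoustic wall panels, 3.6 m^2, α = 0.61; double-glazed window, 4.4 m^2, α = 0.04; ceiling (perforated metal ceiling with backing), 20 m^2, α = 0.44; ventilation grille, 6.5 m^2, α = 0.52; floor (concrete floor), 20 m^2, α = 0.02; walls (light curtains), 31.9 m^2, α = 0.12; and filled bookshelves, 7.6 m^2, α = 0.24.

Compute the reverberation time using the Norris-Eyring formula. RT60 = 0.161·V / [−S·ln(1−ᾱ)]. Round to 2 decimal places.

0.42 sec

Total surface area S = 3.6 + 4.4 + 20 + 6.5 + 20 + 31.9 + 7.6 = 94.0 m^2.
Absorption A = 3.6·0.61 + 4.4·0.04 + 20·0.44 + 6.5·0.52 + 20·0.02 + 31.9·0.12 + 7.6·0.24 = 20.604 sabins.
ᾱ = 20.604 / 94.0 = 0.2192.
Eyring denominator: −S ln(1−ᾱ) = 23.259.
V = 5 × 4 × 3 = 60 m³.
T = 0.161·V/[−S·ln(1−ᾱ)] = 0.161·60/23.259 = 0.42 s.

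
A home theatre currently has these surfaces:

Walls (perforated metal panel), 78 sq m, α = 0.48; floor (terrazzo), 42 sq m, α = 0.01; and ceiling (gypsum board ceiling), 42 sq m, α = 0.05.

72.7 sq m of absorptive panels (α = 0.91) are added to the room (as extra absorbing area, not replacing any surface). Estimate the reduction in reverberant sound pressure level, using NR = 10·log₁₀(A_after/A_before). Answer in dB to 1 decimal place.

Total absorption A_before = 78*0.48 + 42*0.01 + 42*0.05
  = 37.440 + 0.420 + 2.100 = 39.960 sq m sabins.
Treatment contributes 72.7·0.91 = 66.157 sabins.
New total A_after = 106.117 sabins.
NR = 10·log₁₀(106.117/39.960) = 4.2 dB.

4.2 dB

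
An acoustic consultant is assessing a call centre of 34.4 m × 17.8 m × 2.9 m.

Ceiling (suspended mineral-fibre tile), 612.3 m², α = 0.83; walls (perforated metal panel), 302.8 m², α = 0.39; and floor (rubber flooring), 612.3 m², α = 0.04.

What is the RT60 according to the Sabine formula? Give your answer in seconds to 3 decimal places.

0.439 sec

Summing Sᵢαᵢ: 508.209 + 118.092 + 24.492 → A = 650.793 sabins.
V = 34.4·17.8·2.9 = 1775.728 m³.
T = 0.161 V/A = 0.161·1775.728/650.793 = 0.439 s.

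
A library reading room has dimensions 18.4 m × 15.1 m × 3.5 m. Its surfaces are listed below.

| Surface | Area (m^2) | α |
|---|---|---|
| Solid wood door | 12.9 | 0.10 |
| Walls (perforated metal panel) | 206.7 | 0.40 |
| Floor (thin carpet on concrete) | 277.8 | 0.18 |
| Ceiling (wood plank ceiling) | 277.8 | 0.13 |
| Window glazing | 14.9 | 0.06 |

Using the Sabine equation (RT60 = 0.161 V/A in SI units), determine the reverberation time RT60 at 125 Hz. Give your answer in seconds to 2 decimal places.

Summing Sᵢαᵢ: 1.290 + 82.680 + 50.004 + 36.114 + 0.894 → A = 170.982 sabins.
Volume V = 18.4 × 15.1 × 3.5 = 972.44 m³.
RT60 = 0.161 · V / A = 0.161 × 972.44 / 170.982 = 0.92 s.

0.92 s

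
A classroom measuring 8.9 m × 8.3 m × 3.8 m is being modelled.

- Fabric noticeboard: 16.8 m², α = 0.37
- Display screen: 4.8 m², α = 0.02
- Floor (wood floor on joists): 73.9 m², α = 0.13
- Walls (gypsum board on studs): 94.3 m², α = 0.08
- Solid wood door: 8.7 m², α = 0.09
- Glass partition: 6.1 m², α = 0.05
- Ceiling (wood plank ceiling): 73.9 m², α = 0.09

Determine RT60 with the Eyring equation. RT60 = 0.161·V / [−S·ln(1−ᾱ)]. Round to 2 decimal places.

1.37 sec

Total surface area S = 16.8 + 4.8 + 73.9 + 94.3 + 8.7 + 6.1 + 73.9 = 278.5 m².
Σ(Sᵢαᵢ) = 16.8×0.37 + 4.8×0.02 + 73.9×0.13 + 94.3×0.08 + 8.7×0.09 + 6.1×0.05 + 73.9×0.09 = 31.202.
ᾱ = 31.202 / 278.5 = 0.1120.
Eyring denominator: −S ln(1−ᾱ) = 33.081.
V = 8.9 × 8.3 × 3.8 = 280.706 m³.
RT60 = 0.161 × 280.706 / 33.081 = 1.37 s.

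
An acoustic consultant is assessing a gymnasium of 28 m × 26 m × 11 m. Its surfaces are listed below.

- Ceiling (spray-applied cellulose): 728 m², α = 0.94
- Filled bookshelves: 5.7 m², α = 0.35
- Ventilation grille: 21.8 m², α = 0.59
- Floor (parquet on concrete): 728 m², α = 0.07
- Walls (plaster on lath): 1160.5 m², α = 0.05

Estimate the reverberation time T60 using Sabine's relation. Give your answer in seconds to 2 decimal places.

1.60 sec

Summing Sᵢαᵢ: 684.320 + 1.995 + 12.862 + 50.960 + 58.025 → A = 808.162 sabins.
Volume V = 28 × 26 × 11 = 8008 m³.
RT60 = 0.161 · V / A = 0.161 × 8008 / 808.162 = 1.60 s.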